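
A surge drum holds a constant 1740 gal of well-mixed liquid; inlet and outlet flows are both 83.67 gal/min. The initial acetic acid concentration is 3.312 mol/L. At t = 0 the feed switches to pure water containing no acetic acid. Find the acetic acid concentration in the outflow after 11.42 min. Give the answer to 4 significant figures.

Unsteady species balance (constant V, well mixed): V dC/dt = Q(C_in − C).
Time constant τ = V/Q = 1740/83.67 = 20.7960 min.
Solution: C(t) = C_in + (C₀ − C_in) e^(−t/τ).
C(11.42) = 0 + (3.312 − 0)·e^(−11.42/20.7960) = 0 + (3.31200)·0.577444 = 1.91249 mol/L.

1.912 mol/L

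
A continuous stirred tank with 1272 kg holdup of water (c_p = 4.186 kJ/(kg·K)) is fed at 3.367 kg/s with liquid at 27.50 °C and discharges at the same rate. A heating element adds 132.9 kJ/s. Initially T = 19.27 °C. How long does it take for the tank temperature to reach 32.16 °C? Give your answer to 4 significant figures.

494.5 s

M c_p dT/dt = ṁ c_p (T_in − T) + Q̇.
τ = M/ṁ = 377.784 s; T_ss = T_in + Q̇/(ṁ c_p) = 36.9294 °C.
T(t) = T_ss + (T₀ − T_ss) e^(−t/τ). Set T = 32.16:
e^(−t/τ) = (32.16 − 36.9294)/(19.27 − 36.9294) = 0.270076
t = −377.784 · ln(0.270076) = 494.540 s.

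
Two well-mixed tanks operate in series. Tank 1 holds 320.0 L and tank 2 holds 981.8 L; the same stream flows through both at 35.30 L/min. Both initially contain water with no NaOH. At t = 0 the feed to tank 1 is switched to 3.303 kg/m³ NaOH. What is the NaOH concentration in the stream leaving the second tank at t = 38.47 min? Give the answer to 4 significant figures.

Time constants: τᵢ = Vᵢ/Q for each well-mixed tank.
τ₁ = 320.0/35.30 = 9.06516 min; τ₂ = 981.8/35.30 = 27.8130 min.
Tank 1: C₁ = C_in(1 − e^(−t/τ₁)). Tank 2 (τ₁ ≠ τ₂): C₂ = C_in[1 − (τ₁ e^(−t/τ₁) − τ₂ e^(−t/τ₂))/(τ₁ − τ₂)].
At t = 38.47: e^(−t/τ₁) = 0.0143541, e^(−t/τ₂) = 0.250784.
C₂ = 3.303·[1 − (9.06516·0.0143541 − 27.8130·0.250784)/(-18.7479)] = 3.303·0.634896 = 2.09706 kg/m³.

2.097 kg/m³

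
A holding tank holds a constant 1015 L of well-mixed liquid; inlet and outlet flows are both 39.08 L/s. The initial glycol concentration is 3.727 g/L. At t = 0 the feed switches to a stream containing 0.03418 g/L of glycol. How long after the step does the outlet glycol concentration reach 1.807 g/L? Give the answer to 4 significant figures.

Accumulation = in − out for the solute gives V dC/dt = Q(C_in − C), so τ = V/Q = 25.9724 s.
C(t) = C_in + (C₀ − C_in) e^(−t/τ). Set C = 1.807 and solve for t:
e^(−t/τ) = (C − C_in)/(C₀ − C_in) = (1.807 − 0.03418)/(3.727 − 0.03418) = 0.480072
t = −τ ln(…) = 25.9724 × 0.733819 = 19.0590 s.

19.06 s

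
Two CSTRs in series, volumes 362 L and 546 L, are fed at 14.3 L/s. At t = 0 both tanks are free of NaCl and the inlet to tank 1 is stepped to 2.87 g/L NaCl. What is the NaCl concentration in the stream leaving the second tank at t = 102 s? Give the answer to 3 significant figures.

2.38 g/L

Species balance on tank i: dCᵢ/dt = (Cᵢ₋₁ − Cᵢ)/τᵢ with τᵢ = Vᵢ/Q.
τ₁ = 362/14.3 = 25.315 s; τ₂ = 546/14.3 = 38.182 s.
Tank 1: C₁ = C_in(1 − e^(−t/τ₁)). Tank 2 (τ₁ ≠ τ₂): C₂ = C_in[1 − (τ₁ e^(−t/τ₁) − τ₂ e^(−t/τ₂))/(τ₁ − τ₂)].
At t = 102: e^(−t/τ₁) = 0.017787, e^(−t/τ₂) = 0.069153.
C₂ = 2.87·[1 − (25.315·0.017787 − 38.182·0.069153)/(-12.867)] = 2.87·0.82979 = 2.3815 g/L.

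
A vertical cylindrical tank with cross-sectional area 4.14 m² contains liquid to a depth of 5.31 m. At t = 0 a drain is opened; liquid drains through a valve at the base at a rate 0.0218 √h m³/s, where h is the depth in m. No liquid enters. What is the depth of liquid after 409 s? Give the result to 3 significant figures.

A dh/dt = −Q_out = −0.0218 √h.
This is separable: 2 d(√h)/dt = −0.0218/A, so √h = √h₀ − (0.0218/(2A)) t.
√h = √5.31 − 0.0218·409/(2·4.14) = 2.3043 − 1.0768 = 1.2275.
h = 1.2275² = 1.5068 m.

1.51 m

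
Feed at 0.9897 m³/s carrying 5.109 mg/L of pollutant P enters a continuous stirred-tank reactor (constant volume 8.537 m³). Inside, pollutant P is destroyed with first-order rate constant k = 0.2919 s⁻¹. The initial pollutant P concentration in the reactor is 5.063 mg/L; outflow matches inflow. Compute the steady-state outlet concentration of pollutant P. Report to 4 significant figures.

1.452 mg/L

Accumulation = in − out − consumed: V dC/dt = Q C_in − Q C − k V C.
Steady state (dC/dt = 0): C_ss = Q C_in/(Q + kV) = C_in/(1 + kV/Q).
C_ss = 0.9897·5.109/(0.9897 + 0.2919·8.537) = 5.05638/3.48165 = 1.45229 mg/L.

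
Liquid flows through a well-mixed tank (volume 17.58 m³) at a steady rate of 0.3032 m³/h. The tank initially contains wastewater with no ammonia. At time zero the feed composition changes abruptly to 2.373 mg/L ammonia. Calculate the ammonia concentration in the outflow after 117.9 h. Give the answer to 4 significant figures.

Transient balance on the dissolved component: V dC/dt = Q(C_in − C).
So dC/dt = (C_in − C)/τ with τ = V/Q = 17.58/0.3032 = 57.9815 h.
C approaches C_in exponentially: C(t) = C_in + (C₀ − C_in) e^(−t/τ).
C(117.9) = 2.373 + (0 − 2.373)·e^(−117.9/57.9815) = 2.373 + (-2.37300)·0.130889 = 2.06240 mg/L.

2.062 mg/L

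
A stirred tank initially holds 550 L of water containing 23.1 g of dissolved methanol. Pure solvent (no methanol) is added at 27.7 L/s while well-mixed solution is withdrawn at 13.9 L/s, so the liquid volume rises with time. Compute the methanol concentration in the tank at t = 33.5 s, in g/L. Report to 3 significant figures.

0.0123 g/L

Let m(t) be the amount of methanol. Volume: V(t) = V₀ + (Q_in − Q_out) t = 550 + 13.800 t; V(33.5) = 1012.3 L.
Solute balance: dm/dt = 0 − Q_out C = −Q_out m/V(t).
Separate: dm/m = −Q_out dt/V(t) ⇒ ln(m/m₀) = −(Q_out/(Q_in−Q_out)) ln(V/V₀).
m = m₀ (V₀/V)^(Q_out/(Q_in−Q_out)) = 23.1 × (550/1012.3)^(1.0072) = 12.495 g.
C = m/V = 12.495/1012.3 = 0.012343 g/L.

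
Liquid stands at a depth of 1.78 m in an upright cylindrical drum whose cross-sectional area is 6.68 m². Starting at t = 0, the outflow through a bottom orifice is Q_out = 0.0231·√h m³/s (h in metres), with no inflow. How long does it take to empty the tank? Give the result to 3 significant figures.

772 s

A dh/dt = −Q_out = −0.0231 √h.
This is separable: 2 d(√h)/dt = −0.0231/A, so √h = √h₀ − (0.0231/(2A)) t.
Tank is empty when √h = 0: t_empty = 2A√h₀/0.0231.
t_empty = 2·6.68·√1.78/0.0231 = 13.360·1.3342/0.0231 = 771.62 s.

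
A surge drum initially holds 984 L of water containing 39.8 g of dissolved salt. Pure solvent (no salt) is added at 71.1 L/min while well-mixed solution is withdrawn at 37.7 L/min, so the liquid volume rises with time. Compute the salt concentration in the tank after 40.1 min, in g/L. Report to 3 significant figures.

Let m(t) be the amount of salt. Volume: V(t) = V₀ + (Q_in − Q_out) t = 984 + 33.400 t; V(40.1) = 2323.3 L.
Solute balance: dm/dt = 0 − Q_out C = −Q_out m/V(t).
dm/m = −Q_out dt/(V₀ + 33.400 t); integrating gives ln(m/m₀) = −(Q_out/(Q_in−Q_out)) ln(V/V₀).
m = m₀ (V₀/V)^(Q_out/(Q_in−Q_out)) = 39.8 × (984/2323.3)^(1.1287) = 15.091 g.
C = m/V = 15.091/2323.3 = 0.0064956 g/L.

0.00650 g/L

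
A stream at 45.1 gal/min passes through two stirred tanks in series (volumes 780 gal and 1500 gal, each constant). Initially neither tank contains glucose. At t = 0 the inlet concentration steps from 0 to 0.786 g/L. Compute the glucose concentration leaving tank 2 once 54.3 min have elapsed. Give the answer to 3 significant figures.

Time constants: τᵢ = Vᵢ/Q for each well-mixed tank.
τ₁ = 780/45.1 = 17.295 min; τ₂ = 1500/45.1 = 33.259 min.
Tank 1: C₁ = C_in(1 − e^(−t/τ₁)). Tank 2 (τ₁ ≠ τ₂): C₂ = C_in[1 − (τ₁ e^(−t/τ₁) − τ₂ e^(−t/τ₂))/(τ₁ − τ₂)].
At t = 54.3: e^(−t/τ₁) = 0.043298, e^(−t/τ₂) = 0.19542.
C₂ = 0.786·[1 − (17.295·0.043298 − 33.259·0.19542)/(-15.965)] = 0.786·0.63979 = 0.50287 g/L.

0.503 g/L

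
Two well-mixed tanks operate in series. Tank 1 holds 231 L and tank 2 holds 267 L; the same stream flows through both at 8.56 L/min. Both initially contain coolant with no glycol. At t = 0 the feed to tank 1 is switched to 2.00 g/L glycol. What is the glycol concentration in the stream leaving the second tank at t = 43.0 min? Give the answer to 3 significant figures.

0.871 g/L

Species balance on tank i: dCᵢ/dt = (Cᵢ₋₁ − Cᵢ)/τᵢ with τᵢ = Vᵢ/Q.
τ₁ = 231/8.56 = 26.986 min; τ₂ = 267/8.56 = 31.192 min.
Solving the cascade with C₁(0)=C₂(0)=0 gives C₂(t) = C_in[1 − (τ₁ e^(−t/τ₁) − τ₂ e^(−t/τ₂))/(τ₁ − τ₂)].
At t = 43.0: e^(−t/τ₁) = 0.20323, e^(−t/τ₂) = 0.25194.
C₂ = 2.00·[1 − (26.986·0.20323 − 31.192·0.25194)/(-4.2056)] = 2.00·0.43552 = 0.87105 g/L.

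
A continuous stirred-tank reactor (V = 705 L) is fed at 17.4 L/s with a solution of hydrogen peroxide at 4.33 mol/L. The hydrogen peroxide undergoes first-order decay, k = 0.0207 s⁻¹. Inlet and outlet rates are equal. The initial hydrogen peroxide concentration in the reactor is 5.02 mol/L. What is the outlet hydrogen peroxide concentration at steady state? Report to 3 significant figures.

Accumulation = in − out − consumed: V dC/dt = Q C_in − Q C − k V C.
Steady state (dC/dt = 0): C_ss = Q C_in/(Q + kV) = C_in/(1 + kV/Q).
C_ss = 17.4·4.33/(17.4 + 0.0207·705) = 75.342/31.993 = 2.3549 mol/L.

2.35 mol/L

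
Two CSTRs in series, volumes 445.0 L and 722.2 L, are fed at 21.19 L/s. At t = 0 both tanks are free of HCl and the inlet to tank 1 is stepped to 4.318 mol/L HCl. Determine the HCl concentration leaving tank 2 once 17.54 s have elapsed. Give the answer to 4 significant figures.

Time constants: τᵢ = Vᵢ/Q for each well-mixed tank.
τ₁ = 445.0/21.19 = 21.0005 s; τ₂ = 722.2/21.19 = 34.0821 s.
Solving the cascade with C₁(0)=C₂(0)=0 gives C₂(t) = C_in[1 − (τ₁ e^(−t/τ₁) − τ₂ e^(−t/τ₂))/(τ₁ − τ₂)].
At t = 17.54: e^(−t/τ₁) = 0.433779, e^(−t/τ₂) = 0.597716.
C₂ = 4.318·[1 − (21.0005·0.433779 − 34.0821·0.597716)/(-13.0816)] = 4.318·0.139110 = 0.600676 mol/L.

0.6007 mol/L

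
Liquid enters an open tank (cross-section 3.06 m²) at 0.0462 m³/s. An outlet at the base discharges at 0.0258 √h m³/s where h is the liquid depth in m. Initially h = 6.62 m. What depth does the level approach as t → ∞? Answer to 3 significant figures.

3.21 m

Level balance: A dh/dt = 0.0462 − 0.0258 √h. Setting dh/dt = 0:
Q_in = 0.0258 √h_ss ⇒ √h_ss = 0.0462/0.0258 = 1.7907.
h_ss = 1.7907² = 3.2066 m. (Since h₀ = 6.62 m > h_ss, the level will fall toward this value.)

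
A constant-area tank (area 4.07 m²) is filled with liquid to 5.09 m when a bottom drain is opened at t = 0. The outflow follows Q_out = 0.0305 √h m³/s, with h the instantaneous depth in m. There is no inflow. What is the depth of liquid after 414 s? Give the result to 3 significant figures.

0.497 m

A dh/dt = −Q_out = −0.0305 √h.
This is separable: 2 d(√h)/dt = −0.0305/A, so √h = √h₀ − (0.0305/(2A)) t.
√h = √5.09 − 0.0305·414/(2·4.07) = 2.2561 − 1.5512 = 0.70487.
h = 0.70487² = 0.49685 m.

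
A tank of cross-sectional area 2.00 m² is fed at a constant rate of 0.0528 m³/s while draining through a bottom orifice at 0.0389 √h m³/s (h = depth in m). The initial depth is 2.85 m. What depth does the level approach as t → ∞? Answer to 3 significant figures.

Accumulation of liquid (constant cross-section A): A dh/dt = Q_in − 0.0389 √h. At steady state dh/dt = 0:
Q_in = 0.0389 √h_ss ⇒ √h_ss = 0.0528/0.0389 = 1.3573.
h_ss = 1.3573² = 1.8423 m. (Since h₀ = 2.85 m > h_ss, the level will fall toward this value.)

1.84 m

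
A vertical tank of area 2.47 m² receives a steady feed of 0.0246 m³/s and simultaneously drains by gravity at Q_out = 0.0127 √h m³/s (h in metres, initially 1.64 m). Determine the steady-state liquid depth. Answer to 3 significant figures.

A dh/dt = Q_in − 0.0127 √h. Steady state requires inflow = outflow:
Q_in = 0.0127 √h_ss ⇒ √h_ss = 0.0246/0.0127 = 1.9370.
h_ss = 1.9370² = 3.7520 m. (Since h₀ = 1.64 m < h_ss, the level will rise toward this value.)

3.75 m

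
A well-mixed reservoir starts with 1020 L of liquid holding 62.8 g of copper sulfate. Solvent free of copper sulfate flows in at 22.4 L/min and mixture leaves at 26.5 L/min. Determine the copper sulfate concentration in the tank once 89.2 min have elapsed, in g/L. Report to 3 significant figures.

0.00544 g/L

Total volume: dV/dt = Q_in − Q_out = -4.1000 L/min, so V(t) = 1020 − 4.1000 t and V(89.2) = 654.28 L.
Solute balance: dm/dt = 0 − Q_out C = −Q_out m/V(t).
Separate: dm/m = −Q_out dt/V(t) ⇒ ln(m/m₀) = −(Q_out/(Q_in−Q_out)) ln(V/V₀).
m = m₀ (V₀/V)^(Q_out/(Q_in−Q_out)) = 62.8 × (1020/654.28)^(-6.4634) = 3.5610 g.
C = m/V = 3.5610/654.28 = 0.0054427 g/L.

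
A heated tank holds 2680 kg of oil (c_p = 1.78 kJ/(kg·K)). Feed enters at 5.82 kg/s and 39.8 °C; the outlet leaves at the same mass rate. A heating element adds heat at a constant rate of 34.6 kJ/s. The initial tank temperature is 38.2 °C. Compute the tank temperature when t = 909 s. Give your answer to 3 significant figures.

M c_p dT/dt = ṁ c_p (T_in − T) + Q̇.
Rearrange: dT/dt = (T_ss − T)/τ with τ = M/ṁ = 460.48 s and T_ss = T_in + Q̇/(ṁ c_p) = 43.140 °C.
This is linear first-order; T(t) = T_ss + (T₀ − T_ss) e^(−t/τ).
T(909) = 43.140 + (-4.9399)·e^(−909/460.48) = 43.140 + (-4.9399)·0.13890 = 42.454 °C.

42.5 °C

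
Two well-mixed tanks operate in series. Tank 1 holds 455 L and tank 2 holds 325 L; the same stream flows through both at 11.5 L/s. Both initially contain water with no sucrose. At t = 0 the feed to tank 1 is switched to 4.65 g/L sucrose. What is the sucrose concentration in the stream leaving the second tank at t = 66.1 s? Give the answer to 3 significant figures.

Species balance on tank i: dCᵢ/dt = (Cᵢ₋₁ − Cᵢ)/τᵢ with τᵢ = Vᵢ/Q.
τ₁ = 455/11.5 = 39.565 s; τ₂ = 325/11.5 = 28.261 s.
Tank 1: C₁ = C_in(1 − e^(−t/τ₁)). Tank 2 (τ₁ ≠ τ₂): C₂ = C_in[1 − (τ₁ e^(−t/τ₁) − τ₂ e^(−t/τ₂))/(τ₁ − τ₂)].
At t = 66.1: e^(−t/τ₁) = 0.18812, e^(−t/τ₂) = 0.096431.
C₂ = 4.65·[1 − (39.565·0.18812 − 28.261·0.096431)/(11.304)] = 4.65·0.58265 = 2.7093 g/L.

2.71 g/L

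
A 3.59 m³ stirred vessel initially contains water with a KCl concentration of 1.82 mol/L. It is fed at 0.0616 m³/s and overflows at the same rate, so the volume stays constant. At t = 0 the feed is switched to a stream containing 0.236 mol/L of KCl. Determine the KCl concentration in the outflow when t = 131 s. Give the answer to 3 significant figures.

0.403 mol/L

Unsteady species balance (constant V, well mixed): V dC/dt = Q(C_in − C).
Time constant τ = V/Q = 3.59/0.0616 = 58.279 s.
This is linear first-order; C(t) = C_in + (C₀ − C_in) e^(−t/τ).
C(131) = 0.236 + (1.82 − 0.236)·e^(−131/58.279) = 0.236 + (1.5840)·0.10563 = 0.40332 mol/L.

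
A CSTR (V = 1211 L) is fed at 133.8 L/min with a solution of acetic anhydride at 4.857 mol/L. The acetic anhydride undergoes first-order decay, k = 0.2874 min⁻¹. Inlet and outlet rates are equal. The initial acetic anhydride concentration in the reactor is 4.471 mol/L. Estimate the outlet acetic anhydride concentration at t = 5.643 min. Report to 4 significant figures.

1.679 mol/L

Accumulation = in − out − consumed: V dC/dt = Q C_in − Q C − k V C.
dC/dt = (Q/V) C_in − (Q/V + k) C; effective rate a = Q/V + k = 0.110487 + 0.2874 = 0.397887 min⁻¹.
C_ss = Q C_in/(Q + kV) = 1.34871 mol/L; C(t) = C_ss + (C₀ − C_ss) e^(−a t).
C(5.643) = 1.34871 + (3.12229)·e^(−0.397887·5.643) = 1.34871 + (3.12229)·0.105898 = 1.67936 mol/L.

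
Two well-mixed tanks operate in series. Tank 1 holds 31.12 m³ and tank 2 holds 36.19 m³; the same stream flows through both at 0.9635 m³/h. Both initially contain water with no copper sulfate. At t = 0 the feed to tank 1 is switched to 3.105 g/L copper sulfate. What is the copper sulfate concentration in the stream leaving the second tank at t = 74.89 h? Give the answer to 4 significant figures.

Time constants: τᵢ = Vᵢ/Q for each well-mixed tank.
τ₁ = 31.12/0.9635 = 32.2989 h; τ₂ = 36.19/0.9635 = 37.5610 h.
Tank 1: C₁ = C_in(1 − e^(−t/τ₁)). Tank 2 (τ₁ ≠ τ₂): C₂ = C_in[1 − (τ₁ e^(−t/τ₁) − τ₂ e^(−t/τ₂))/(τ₁ − τ₂)].
At t = 74.89: e^(−t/τ₁) = 0.0984059, e^(−t/τ₂) = 0.136174.
C₂ = 3.105·[1 − (32.2989·0.0984059 − 37.5610·0.136174)/(-5.26207)] = 3.105·0.632006 = 1.96238 g/L.

1.962 g/L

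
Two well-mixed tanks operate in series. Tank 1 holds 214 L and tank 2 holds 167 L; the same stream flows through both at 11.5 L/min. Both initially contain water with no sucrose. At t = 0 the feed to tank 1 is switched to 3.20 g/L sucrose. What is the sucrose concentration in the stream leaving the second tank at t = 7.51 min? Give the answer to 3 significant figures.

0.247 g/L

Time constants: τᵢ = Vᵢ/Q for each well-mixed tank.
τ₁ = 214/11.5 = 18.609 min; τ₂ = 167/11.5 = 14.522 min.
Solving the cascade with C₁(0)=C₂(0)=0 gives C₂(t) = C_in[1 − (τ₁ e^(−t/τ₁) − τ₂ e^(−t/τ₂))/(τ₁ − τ₂)].
At t = 7.51: e^(−t/τ₁) = 0.66793, e^(−t/τ₂) = 0.59621.
C₂ = 3.20·[1 − (18.609·0.66793 − 14.522·0.59621)/(4.0870)] = 3.20·0.077258 = 0.24723 g/L.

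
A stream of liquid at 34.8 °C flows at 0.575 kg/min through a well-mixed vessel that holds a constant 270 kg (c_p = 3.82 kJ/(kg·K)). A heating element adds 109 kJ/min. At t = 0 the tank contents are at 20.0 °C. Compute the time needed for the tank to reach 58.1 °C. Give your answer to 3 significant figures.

420 min

M c_p dT/dt = ṁ c_p (T_in − T) + Q̇.
τ = M/ṁ = 469.57 min; T_ss = T_in + Q̇/(ṁ c_p) = 84.424 °C.
T(t) = T_ss + (T₀ − T_ss) e^(−t/τ). Set T = 58.1:
e^(−t/τ) = (58.1 − 84.424)/(20.0 − 84.424) = 0.40861
t = −469.57 · ln(0.40861) = 420.26 min.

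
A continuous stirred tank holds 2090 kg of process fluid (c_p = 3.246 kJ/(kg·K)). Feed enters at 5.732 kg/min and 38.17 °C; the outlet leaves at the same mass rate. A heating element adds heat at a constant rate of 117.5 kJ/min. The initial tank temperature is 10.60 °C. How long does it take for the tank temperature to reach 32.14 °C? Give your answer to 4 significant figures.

368.2 min

M c_p dT/dt = ṁ c_p (T_in − T) + Q̇.
τ = M/ṁ = 364.620 min; T_ss = T_in + Q̇/(ṁ c_p) = 44.4851 °C.
T(t) = T_ss + (T₀ − T_ss) e^(−t/τ). Set T = 32.14:
e^(−t/τ) = (32.14 − 44.4851)/(10.60 − 44.4851) = 0.364323
t = −364.620 · ln(0.364323) = 368.162 min.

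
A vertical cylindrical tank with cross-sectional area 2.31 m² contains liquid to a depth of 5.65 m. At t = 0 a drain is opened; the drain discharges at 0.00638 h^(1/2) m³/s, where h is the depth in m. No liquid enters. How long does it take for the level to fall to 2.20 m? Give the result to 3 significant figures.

A dh/dt = −Q_out = −0.00638 √h.
Separate and integrate: 2(√h − √h₀) = −(0.00638/A) t.
t = 2A(√h₀ − √h)/0.00638 = 2·2.31·(√5.65 − √2.20)/0.00638
  = 4.6200 × (2.3770 − 1.4832) / 0.00638 = 647.19 s.

647 s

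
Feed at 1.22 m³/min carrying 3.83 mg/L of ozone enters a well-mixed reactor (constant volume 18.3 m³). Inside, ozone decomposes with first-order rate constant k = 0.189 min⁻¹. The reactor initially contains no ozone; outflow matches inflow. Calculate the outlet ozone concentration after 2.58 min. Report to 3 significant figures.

Species balance: V dC/dt = Q C_in − Q C − k V C.
dC/dt = (Q/V) C_in − (Q/V + k) C; effective rate a = Q/V + k = 0.066667 + 0.189 = 0.25567 min⁻¹.
C_ss = Q C_in/(Q + kV) = 0.99870 mg/L; C(t) = C_ss + (C₀ − C_ss) e^(−a t).
C(2.58) = 0.99870 + (-0.99870)·e^(−0.25567·2.58) = 0.99870 + (-0.99870)·0.51705 = 0.48232 mg/L.

0.482 mg/L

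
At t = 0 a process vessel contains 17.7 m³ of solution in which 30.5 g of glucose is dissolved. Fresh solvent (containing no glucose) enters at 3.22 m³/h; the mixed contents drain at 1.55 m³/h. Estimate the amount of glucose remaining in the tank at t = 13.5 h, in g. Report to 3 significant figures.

14.2 g

Total volume: dV/dt = Q_in − Q_out = 1.6700 m³/h, so V(t) = 17.7 + 1.6700 t and V(13.5) = 40.245 m³.
Solute balance: dm/dt = 0 − Q_out C = −Q_out m/V(t).
dm/m = −Q_out dt/(V₀ + 1.6700 t); integrating gives ln(m/m₀) = −(Q_out/(Q_in−Q_out)) ln(V/V₀).
m = m₀ (V₀/V)^(Q_out/(Q_in−Q_out)) = 30.5 × (17.7/40.245)^(0.92814) = 14.230 g.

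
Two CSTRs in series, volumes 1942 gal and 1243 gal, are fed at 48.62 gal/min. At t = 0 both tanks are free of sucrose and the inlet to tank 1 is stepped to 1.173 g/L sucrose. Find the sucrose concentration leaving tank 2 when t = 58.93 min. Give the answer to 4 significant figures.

Species balance on tank i: dCᵢ/dt = (Cᵢ₋₁ − Cᵢ)/τᵢ with τᵢ = Vᵢ/Q.
τ₁ = 1942/48.62 = 39.9424 min; τ₂ = 1243/48.62 = 25.5656 min.
Solving the cascade with C₁(0)=C₂(0)=0 gives C₂(t) = C_in[1 − (τ₁ e^(−t/τ₁) − τ₂ e^(−t/τ₂))/(τ₁ − τ₂)].
At t = 58.93: e^(−t/τ₁) = 0.228693, e^(−t/τ₂) = 0.0997539.
C₂ = 1.173·[1 − (39.9424·0.228693 − 25.5656·0.0997539)/(14.3768)] = 1.173·0.542020 = 0.635789 g/L.

0.6358 g/L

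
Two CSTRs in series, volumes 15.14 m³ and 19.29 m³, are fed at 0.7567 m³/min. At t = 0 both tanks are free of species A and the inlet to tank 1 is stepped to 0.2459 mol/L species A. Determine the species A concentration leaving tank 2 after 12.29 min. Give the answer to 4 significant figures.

0.02549 mol/L

Time constants: τᵢ = Vᵢ/Q for each well-mixed tank.
τ₁ = 15.14/0.7567 = 20.0079 min; τ₂ = 19.29/0.7567 = 25.4923 min.
Solving the cascade with C₁(0)=C₂(0)=0 gives C₂(t) = C_in[1 − (τ₁ e^(−t/τ₁) − τ₂ e^(−t/τ₂))/(τ₁ − τ₂)].
At t = 12.29: e^(−t/τ₁) = 0.541043, e^(−t/τ₂) = 0.617481.
C₂ = 0.2459·[1 − (20.0079·0.541043 − 25.4923·0.617481)/(-5.48434)] = 0.2459·0.103658 = 0.0254896 mol/L.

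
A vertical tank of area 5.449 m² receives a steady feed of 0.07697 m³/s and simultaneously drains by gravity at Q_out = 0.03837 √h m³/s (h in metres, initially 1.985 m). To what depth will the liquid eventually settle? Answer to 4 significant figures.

4.024 m

Accumulation of liquid (constant cross-section A): A dh/dt = Q_in − 0.03837 √h. At steady state dh/dt = 0:
Q_in = 0.03837 √h_ss ⇒ √h_ss = 0.07697/0.03837 = 2.00599.
h_ss = 2.00599² = 4.02401 m. (Since h₀ = 1.985 m < h_ss, the level will rise toward this value.)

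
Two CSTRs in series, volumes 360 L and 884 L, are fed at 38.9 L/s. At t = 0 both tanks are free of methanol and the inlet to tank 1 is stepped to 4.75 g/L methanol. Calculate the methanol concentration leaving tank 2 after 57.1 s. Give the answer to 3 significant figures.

4.11 g/L

Species balance on tank i: dCᵢ/dt = (Cᵢ₋₁ − Cᵢ)/τᵢ with τᵢ = Vᵢ/Q.
τ₁ = 360/38.9 = 9.2545 s; τ₂ = 884/38.9 = 22.725 s.
Tank 1: C₁ = C_in(1 − e^(−t/τ₁)). Tank 2 (τ₁ ≠ τ₂): C₂ = C_in[1 − (τ₁ e^(−t/τ₁) − τ₂ e^(−t/τ₂))/(τ₁ − τ₂)].
At t = 57.1: e^(−t/τ₁) = 0.0020913, e^(−t/τ₂) = 0.081052.
C₂ = 4.75·[1 − (9.2545·0.0020913 − 22.725·0.081052)/(-13.470)] = 4.75·0.86470 = 4.1073 g/L.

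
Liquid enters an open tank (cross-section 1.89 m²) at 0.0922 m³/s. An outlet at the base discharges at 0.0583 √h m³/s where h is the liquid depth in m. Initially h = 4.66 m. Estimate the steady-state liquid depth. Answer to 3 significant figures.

Mass balance (ρ constant): A dh/dt = Q_in − 0.0583 √h. At steady state dh/dt = 0:
Q_in = 0.0583 √h_ss ⇒ √h_ss = 0.0922/0.0583 = 1.5815.
h_ss = 1.5815² = 2.5011 m. (Since h₀ = 4.66 m > h_ss, the level will fall toward this value.)

2.50 m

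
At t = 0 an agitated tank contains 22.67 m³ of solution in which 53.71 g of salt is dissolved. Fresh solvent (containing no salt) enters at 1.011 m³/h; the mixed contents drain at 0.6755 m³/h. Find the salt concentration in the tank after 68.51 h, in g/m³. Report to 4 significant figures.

Total volume: dV/dt = Q_in − Q_out = 0.335500 m³/h, so V(t) = 22.67 + 0.335500 t and V(68.51) = 45.6551 m³.
Solute balance: dm/dt = 0 − Q_out C = −Q_out m/V(t).
Separate: dm/m = −Q_out dt/V(t) ⇒ ln(m/m₀) = −(Q_out/(Q_in−Q_out)) ln(V/V₀).
m = m₀ (V₀/V)^(Q_out/(Q_in−Q_out)) = 53.71 × (22.67/45.6551)^(2.01341) = 13.1190 g.
C = m/V = 13.1190/45.6551 = 0.287351 g/m³.

0.2874 g/m³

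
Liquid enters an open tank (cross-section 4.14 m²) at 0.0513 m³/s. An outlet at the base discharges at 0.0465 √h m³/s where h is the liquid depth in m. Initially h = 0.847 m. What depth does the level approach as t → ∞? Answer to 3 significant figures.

1.22 m

Mass balance (ρ constant): A dh/dt = Q_in − 0.0465 √h. At steady state dh/dt = 0:
Q_in = 0.0465 √h_ss ⇒ √h_ss = 0.0513/0.0465 = 1.1032.
h_ss = 1.1032² = 1.2171 m. (Since h₀ = 0.847 m < h_ss, the level will rise toward this value.)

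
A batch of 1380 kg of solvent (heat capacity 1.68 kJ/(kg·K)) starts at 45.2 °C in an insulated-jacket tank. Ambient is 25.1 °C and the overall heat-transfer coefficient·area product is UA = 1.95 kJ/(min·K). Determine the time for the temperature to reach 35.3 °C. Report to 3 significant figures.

Unsteady energy balance on the tank contents: M c_p dT/dt = −UA(T − T_amb).
τ = M c_p/UA = 1188.9 min; T_ss = T_amb = 25.100 °C.
T(t) = T_ss + (T₀ − T_ss)e^(−t/τ); set T = 35.3:
t = −τ ln[(T − T_ss)/(T₀ − T_ss)] = −1188.9 · ln(0.50746) = 806.48 min.

806 min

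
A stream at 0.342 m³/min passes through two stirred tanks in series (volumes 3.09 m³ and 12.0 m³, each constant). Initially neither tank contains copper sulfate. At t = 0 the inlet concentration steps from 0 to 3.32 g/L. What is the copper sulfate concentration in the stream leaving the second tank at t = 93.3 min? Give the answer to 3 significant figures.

3.01 g/L

Species balance on tank i: dCᵢ/dt = (Cᵢ₋₁ − Cᵢ)/τᵢ with τᵢ = Vᵢ/Q.
τ₁ = 3.09/0.342 = 9.0351 min; τ₂ = 12.0/0.342 = 35.088 min.
Tank 1: C₁ = C_in(1 − e^(−t/τ₁)). Tank 2 (τ₁ ≠ τ₂): C₂ = C_in[1 − (τ₁ e^(−t/τ₁) − τ₂ e^(−t/τ₂))/(τ₁ − τ₂)].
At t = 93.3: e^(−t/τ₁) = 3.2757e-05, e^(−t/τ₂) = 0.070015.
C₂ = 3.32·[1 − (9.0351·3.2757e-05 − 35.088·0.070015)/(-26.053)] = 3.32·0.90572 = 3.0070 g/L.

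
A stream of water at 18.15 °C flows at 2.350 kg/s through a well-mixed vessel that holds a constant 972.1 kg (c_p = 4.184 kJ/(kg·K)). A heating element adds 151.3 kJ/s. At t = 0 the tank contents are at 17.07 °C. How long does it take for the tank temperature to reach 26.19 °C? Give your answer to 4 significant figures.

333.8 s

Unsteady energy balance on the tank contents: M c_p dT/dt = ṁ c_p (T_in − T) + 151.3.
τ = M/ṁ = 413.660 s; T_ss = T_in + Q̇/(ṁ c_p) = 33.5379 °C.
T(t) = T_ss + (T₀ − T_ss) e^(−t/τ). Set T = 26.19:
e^(−t/τ) = (26.19 − 33.5379)/(17.07 − 33.5379) = 0.446195
t = −413.660 · ln(0.446195) = 333.823 s.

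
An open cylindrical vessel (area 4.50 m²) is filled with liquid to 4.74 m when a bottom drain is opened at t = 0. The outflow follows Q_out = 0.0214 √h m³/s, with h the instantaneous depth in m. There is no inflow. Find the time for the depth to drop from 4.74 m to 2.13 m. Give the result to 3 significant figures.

302 s

A dh/dt = −Q_out = −0.0214 √h.
Separate and integrate: 2(√h − √h₀) = −(0.0214/A) t.
t = 2A(√h₀ − √h)/0.0214 = 2·4.50·(√4.74 − √2.13)/0.0214
  = 9.0000 × (2.1772 − 1.4595) / 0.0214 = 301.84 s.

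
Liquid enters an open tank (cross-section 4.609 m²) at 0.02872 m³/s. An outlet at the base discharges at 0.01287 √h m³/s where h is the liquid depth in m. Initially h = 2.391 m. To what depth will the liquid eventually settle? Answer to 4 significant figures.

A dh/dt = Q_in − 0.01287 √h. Steady state requires inflow = outflow:
Q_in = 0.01287 √h_ss ⇒ √h_ss = 0.02872/0.01287 = 2.23155.
h_ss = 2.23155² = 4.97980 m. (Since h₀ = 2.391 m < h_ss, the level will rise toward this value.)

4.980 m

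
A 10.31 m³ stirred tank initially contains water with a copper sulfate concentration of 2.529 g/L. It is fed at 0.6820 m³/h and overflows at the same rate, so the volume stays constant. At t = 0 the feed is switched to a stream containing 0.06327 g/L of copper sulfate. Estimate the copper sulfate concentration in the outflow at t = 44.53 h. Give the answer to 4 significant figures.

Mass balance on the solute (V constant): V dC/dt = Q(C_in − C).
Rewrite as dC/dt + C/τ = C_in/τ, τ = V/Q = 15.1173 h.
C approaches C_in exponentially: C(t) = C_in + (C₀ − C_in) e^(−t/τ).
C(44.53) = 0.06327 + (2.529 − 0.06327)·e^(−44.53/15.1173) = 0.06327 + (2.46573)·0.0525689 = 0.192891 g/L.

0.1929 g/L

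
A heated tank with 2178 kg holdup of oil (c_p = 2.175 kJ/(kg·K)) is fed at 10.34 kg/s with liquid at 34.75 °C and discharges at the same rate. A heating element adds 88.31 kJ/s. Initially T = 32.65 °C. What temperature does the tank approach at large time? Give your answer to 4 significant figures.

First-law balance (no shaft work): M c_p dT/dt = ṁ c_p (T_in − T) + 88.31.
At steady state dT/dt = 0 ⇒ T_ss = T_in + Q̇/(ṁ c_p) = 34.75 + 88.31/(10.34·2.175) = 38.6767 °C.

38.68 °C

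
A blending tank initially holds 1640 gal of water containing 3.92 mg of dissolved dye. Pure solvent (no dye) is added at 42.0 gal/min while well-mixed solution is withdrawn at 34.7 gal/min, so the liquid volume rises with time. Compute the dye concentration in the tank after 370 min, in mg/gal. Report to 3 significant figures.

Total volume: dV/dt = Q_in − Q_out = 7.3000 gal/min, so V(t) = 1640 + 7.3000 t and V(370) = 4341.0 gal.
Species balance (pure solvent in): dm/dt = −Q_out · m/V(t).
dm/m = −Q_out dt/(V₀ + 7.3000 t); integrating gives ln(m/m₀) = −(Q_out/(Q_in−Q_out)) ln(V/V₀).
m = m₀ (V₀/V)^(Q_out/(Q_in−Q_out)) = 3.92 × (1640/4341.0)^(4.7534) = 0.038353 mg.
C = m/V = 0.038353/4341.0 = 8.8350e-06 mg/gal.

8.83e-06 mg/gal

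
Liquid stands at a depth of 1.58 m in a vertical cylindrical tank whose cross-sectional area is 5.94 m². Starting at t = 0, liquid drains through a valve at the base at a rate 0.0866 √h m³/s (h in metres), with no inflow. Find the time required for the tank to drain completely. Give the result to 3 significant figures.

Volume balance on the tank: A dh/dt = −0.0866 √h.
Separate and integrate: 2(√h − √h₀) = −(0.0866/A) t.
Tank is empty when √h = 0: t_empty = 2A√h₀/0.0866.
t_empty = 2·5.94·√1.58/0.0866 = 11.880·1.2570/0.0866 = 172.44 s.

172 s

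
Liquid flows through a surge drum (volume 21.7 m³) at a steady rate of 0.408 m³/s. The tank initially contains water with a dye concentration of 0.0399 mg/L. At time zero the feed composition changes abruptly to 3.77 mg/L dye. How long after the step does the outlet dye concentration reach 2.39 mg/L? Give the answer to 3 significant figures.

52.9 s

Species balance: V dC/dt = Q(C_in − C) ⇒ τ = V/Q = 53.186 s.
C(t) = C_in + (C₀ − C_in) e^(−t/τ). Set C = 2.39 and solve for t:
e^(−t/τ) = (C − C_in)/(C₀ − C_in) = (2.39 − 3.77)/(0.0399 − 3.77) = 0.36996
t = −τ ln(…) = 53.186 × 0.99435 = 52.886 s.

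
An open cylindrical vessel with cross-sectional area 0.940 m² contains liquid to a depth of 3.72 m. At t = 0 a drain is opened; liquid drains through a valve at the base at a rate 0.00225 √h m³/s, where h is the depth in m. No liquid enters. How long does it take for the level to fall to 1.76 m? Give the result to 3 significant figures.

With no inflow, A dh/dt = −0.00225 √h.
Separate and integrate: 2(√h − √h₀) = −(0.00225/A) t.
t = 2A(√h₀ − √h)/0.00225 = 2·0.940·(√3.72 − √1.76)/0.00225
  = 1.8800 × (1.9287 − 1.3266) / 0.00225 = 503.07 s.

503 s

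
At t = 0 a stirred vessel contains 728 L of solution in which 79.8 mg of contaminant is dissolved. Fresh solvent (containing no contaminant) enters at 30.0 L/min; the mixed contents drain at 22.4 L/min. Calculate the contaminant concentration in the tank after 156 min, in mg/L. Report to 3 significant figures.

Total volume: dV/dt = Q_in − Q_out = 7.6000 L/min, so V(t) = 728 + 7.6000 t and V(156) = 1913.6 L.
Solute balance: dm/dt = 0 − Q_out C = −Q_out m/V(t).
dm/m = −Q_out dt/(V₀ + 7.6000 t); integrating gives ln(m/m₀) = −(Q_out/(Q_in−Q_out)) ln(V/V₀).
m = m₀ (V₀/V)^(Q_out/(Q_in−Q_out)) = 79.8 × (728/1913.6)^(2.9474) = 4.6231 mg.
C = m/V = 4.6231/1913.6 = 0.0024159 mg/L.

0.00242 mg/L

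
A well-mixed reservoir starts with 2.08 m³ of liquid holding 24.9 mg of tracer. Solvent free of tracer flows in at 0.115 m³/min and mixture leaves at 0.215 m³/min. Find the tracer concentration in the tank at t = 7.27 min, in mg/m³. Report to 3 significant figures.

7.30 mg/m³

Total volume: dV/dt = Q_in − Q_out = -0.10000 m³/min, so V(t) = 2.08 − 0.10000 t and V(7.27) = 1.3530 m³.
Solute balance: dm/dt = 0 − Q_out C = −Q_out m/V(t).
dm/m = −Q_out dt/(V₀ − 0.10000 t); integrating gives ln(m/m₀) = −(Q_out/(Q_in−Q_out)) ln(V/V₀).
m = m₀ (V₀/V)^(Q_out/(Q_in−Q_out)) = 24.9 × (2.08/1.3530)^(-2.1500) = 9.8776 mg.
C = m/V = 9.8776/1.3530 = 7.3006 mg/m³.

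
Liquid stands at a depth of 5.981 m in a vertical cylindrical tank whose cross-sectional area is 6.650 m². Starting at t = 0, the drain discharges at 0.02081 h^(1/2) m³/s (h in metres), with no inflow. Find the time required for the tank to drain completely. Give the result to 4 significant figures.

1563 s

With no inflow, A dh/dt = −0.02081 √h.
This is separable: 2 d(√h)/dt = −0.02081/A, so √h = √h₀ − (0.02081/(2A)) t.
Set h = 0: 2√h₀ = (0.02081/A) t_empty ⇒ t_empty = 2A√h₀/0.02081.
t_empty = 2·6.650·√5.981/0.02081 = 13.3000·2.44561/0.02081 = 1563.03 s.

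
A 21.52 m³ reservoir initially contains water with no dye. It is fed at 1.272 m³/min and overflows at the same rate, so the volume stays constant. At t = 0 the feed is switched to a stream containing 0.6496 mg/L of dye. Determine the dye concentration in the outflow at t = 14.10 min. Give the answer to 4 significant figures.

0.3673 mg/L

Accumulation = in − out for the solute gives V dC/dt = Q(C_in − C).
So dC/dt = (C_in − C)/τ with τ = V/Q = 21.52/1.272 = 16.9182 min.
C approaches C_in exponentially: C(t) = C_in + (C₀ − C_in) e^(−t/τ).
C(14.10) = 0.6496 + (0 − 0.6496)·e^(−14.10/16.9182) = 0.6496 + (-0.649600)·0.434561 = 0.367309 mg/L.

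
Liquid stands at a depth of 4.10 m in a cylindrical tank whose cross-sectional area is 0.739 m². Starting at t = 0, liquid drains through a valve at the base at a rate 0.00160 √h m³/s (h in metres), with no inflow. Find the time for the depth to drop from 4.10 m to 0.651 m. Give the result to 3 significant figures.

1130 s

A dh/dt = −Q_out = −0.00160 √h.
This is separable: 2 d(√h)/dt = −0.00160/A, so √h = √h₀ − (0.00160/(2A)) t.
t = 2A(√h₀ − √h)/0.00160 = 2·0.739·(√4.10 − √0.651)/0.00160
  = 1.4780 × (2.0248 − 0.80685) / 0.00160 = 1125.1 s.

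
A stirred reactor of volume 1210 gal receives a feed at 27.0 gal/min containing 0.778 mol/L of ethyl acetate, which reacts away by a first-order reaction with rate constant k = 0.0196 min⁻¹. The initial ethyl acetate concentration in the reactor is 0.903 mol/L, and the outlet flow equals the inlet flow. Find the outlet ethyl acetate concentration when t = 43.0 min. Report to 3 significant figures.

0.495 mol/L

Species balance: V dC/dt = Q C_in − Q C − k V C.
dC/dt = (Q/V) C_in − (Q/V + k) C; effective rate a = Q/V + k = 0.022314 + 0.0196 = 0.041914 min⁻¹.
C_ss = Q C_in/(Q + kV) = 0.41419 mol/L; C(t) = C_ss + (C₀ − C_ss) e^(−a t).
C(43.0) = 0.41419 + (0.48881)·e^(−0.041914·43.0) = 0.41419 + (0.48881)·0.16492 = 0.49480 mol/L.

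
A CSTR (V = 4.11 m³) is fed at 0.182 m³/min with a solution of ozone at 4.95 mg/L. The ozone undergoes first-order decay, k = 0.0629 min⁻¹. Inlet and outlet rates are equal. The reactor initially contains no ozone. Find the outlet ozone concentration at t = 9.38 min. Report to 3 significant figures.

V dC/dt = Q(C_in − C) − k V C.
This is linear with rate a = Q/V + k = 0.10718 min⁻¹.
C_ss = Q C_in/(Q + kV) = 2.0451 mg/L; C(t) = C_ss + (C₀ − C_ss) e^(−a t).
C(9.38) = 2.0451 + (-2.0451)·e^(−0.10718·9.38) = 2.0451 + (-2.0451)·0.36591 = 1.2968 mg/L.

1.30 mg/L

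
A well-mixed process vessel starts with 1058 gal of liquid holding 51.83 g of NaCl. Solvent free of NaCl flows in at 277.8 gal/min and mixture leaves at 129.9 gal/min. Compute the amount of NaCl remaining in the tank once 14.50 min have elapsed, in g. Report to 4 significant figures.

Total volume: dV/dt = Q_in − Q_out = 147.900 gal/min, so V(t) = 1058 + 147.900 t and V(14.50) = 3202.55 gal.
No NaCl enters, so dm/dt = −Q_out · (m/V).
Separate: dm/m = −Q_out dt/V(t) ⇒ ln(m/m₀) = −(Q_out/(Q_in−Q_out)) ln(V/V₀).
m = m₀ (V₀/V)^(Q_out/(Q_in−Q_out)) = 51.83 × (1058/3202.55)^(0.878296) = 19.5935 g.

19.59 g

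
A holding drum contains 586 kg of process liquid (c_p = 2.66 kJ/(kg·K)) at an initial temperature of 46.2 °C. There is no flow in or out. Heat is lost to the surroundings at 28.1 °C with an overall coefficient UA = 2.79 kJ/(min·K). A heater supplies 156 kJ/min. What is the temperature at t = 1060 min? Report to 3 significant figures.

Heat balance on the well-mixed liquid: M c_p dT/dt = −UA(T − T_amb) + Q̇.
dT/dt = (T_ss − T)/τ with T_ss = T_amb + Q̇/UA = 28.1 + 156/2.79 = 84.014 °C, τ = M c_p/UA = 586·2.66/2.79 = 558.70 min.
Solution: T(t) = T_ss + (T₀ − T_ss) e^(−t/τ).
T(1060) = 84.014 + (-37.814)·0.14998 = 78.343 °C.

78.3 °C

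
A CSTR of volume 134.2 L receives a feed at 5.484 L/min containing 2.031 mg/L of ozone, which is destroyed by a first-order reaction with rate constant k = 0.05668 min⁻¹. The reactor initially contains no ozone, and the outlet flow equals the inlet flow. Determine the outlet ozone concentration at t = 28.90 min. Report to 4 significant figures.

0.8001 mg/L

Accumulation = in − out − consumed: V dC/dt = Q C_in − Q C − k V C.
This is linear with rate a = Q/V + k = 0.0975444 min⁻¹.
C_ss = Q C_in/(Q + kV) = 0.850849 mg/L; C(t) = C_ss + (C₀ − C_ss) e^(−a t).
C(28.90) = 0.850849 + (-0.850849)·e^(−0.0975444·28.90) = 0.850849 + (-0.850849)·0.0596636 = 0.800084 mg/L.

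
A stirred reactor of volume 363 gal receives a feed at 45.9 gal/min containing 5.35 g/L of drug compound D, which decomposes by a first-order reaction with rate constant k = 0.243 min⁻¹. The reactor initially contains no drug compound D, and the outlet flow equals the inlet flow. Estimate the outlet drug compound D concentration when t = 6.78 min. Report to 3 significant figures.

V dC/dt = Q(C_in − C) − k V C.
dC/dt = (Q/V) C_in − (Q/V + k) C; effective rate a = Q/V + k = 0.12645 + 0.243 = 0.36945 min⁻¹.
C_ss = Q C_in/(Q + kV) = 1.8311 g/L; C(t) = C_ss + (C₀ − C_ss) e^(−a t).
C(6.78) = 1.8311 + (-1.8311)·e^(−0.36945·6.78) = 1.8311 + (-1.8311)·0.081688 = 1.6815 g/L.

1.68 g/L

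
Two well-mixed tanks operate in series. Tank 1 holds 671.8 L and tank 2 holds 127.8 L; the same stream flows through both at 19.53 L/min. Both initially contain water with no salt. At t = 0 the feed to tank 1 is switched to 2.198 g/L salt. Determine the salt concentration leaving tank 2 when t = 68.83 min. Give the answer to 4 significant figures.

Each tank obeys Vᵢ dCᵢ/dt = Q(Cᵢ₋₁ − Cᵢ), so τᵢ = Vᵢ/Q.
τ₁ = 671.8/19.53 = 34.3984 min; τ₂ = 127.8/19.53 = 6.54378 min.
Solving the cascade with C₁(0)=C₂(0)=0 gives C₂(t) = C_in[1 − (τ₁ e^(−t/τ₁) − τ₂ e^(−t/τ₂))/(τ₁ − τ₂)].
At t = 68.83: e^(−t/τ₁) = 0.135204, e^(−t/τ₂) = 2.70348e-05.
C₂ = 2.198·[1 − (34.3984·0.135204 − 6.54378·2.70348e-05)/(27.8546)] = 2.198·0.833039 = 1.83102 g/L.

1.831 g/L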